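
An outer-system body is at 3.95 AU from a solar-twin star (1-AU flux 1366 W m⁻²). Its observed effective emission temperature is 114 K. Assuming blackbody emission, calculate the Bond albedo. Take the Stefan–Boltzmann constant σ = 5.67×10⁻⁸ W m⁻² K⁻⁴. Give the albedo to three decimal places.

Flux at the orbit: S = 1366/(3.95)² = 87.55 W m⁻².
From σT⁴ = S(1−α)/4 we invert for α: 1−α = 4σT⁴/S.
σT⁴ = 9.576 W m⁻², so 4σT⁴ = 38.31 W m⁻².
1−α = 38.31/87.55 = 0.4375, so α = 0.5625.

0.562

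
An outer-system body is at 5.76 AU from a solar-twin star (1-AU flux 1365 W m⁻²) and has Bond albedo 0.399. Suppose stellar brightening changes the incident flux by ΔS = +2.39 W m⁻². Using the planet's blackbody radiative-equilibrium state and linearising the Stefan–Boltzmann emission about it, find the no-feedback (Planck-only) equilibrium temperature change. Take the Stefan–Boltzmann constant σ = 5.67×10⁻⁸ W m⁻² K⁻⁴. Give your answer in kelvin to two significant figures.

1.5 K

By the inverse-square law, S = 1365/5.76² = 41.14 W m⁻².
The baseline emission temperature is T_e = 102.2 K.
Only a fraction (1−α) is absorbed and it's spread over 4πR², so ΔF = (1−α)ΔS/4 = 0.3591 W m⁻².
Planck response: λ_P = 4σT_e³ = 4·5.67×10⁻⁸·(102.2)³ = 0.2420 W m⁻²/K.
ΔT₀ = ΔF/λ_P = 0.3591/0.2420 = 1.48 K.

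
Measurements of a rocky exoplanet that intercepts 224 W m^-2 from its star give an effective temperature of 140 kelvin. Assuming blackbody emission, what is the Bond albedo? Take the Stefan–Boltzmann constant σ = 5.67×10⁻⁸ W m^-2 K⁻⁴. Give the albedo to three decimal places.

Rearranging the radiative balance, α = 1 − 4σT⁴/S.
σT⁴ = 21.78 W m^-2, so 4σT⁴ = 87.13 W m^-2.
Hence α = 1 − 87.13/224.0 = 0.6110.

0.611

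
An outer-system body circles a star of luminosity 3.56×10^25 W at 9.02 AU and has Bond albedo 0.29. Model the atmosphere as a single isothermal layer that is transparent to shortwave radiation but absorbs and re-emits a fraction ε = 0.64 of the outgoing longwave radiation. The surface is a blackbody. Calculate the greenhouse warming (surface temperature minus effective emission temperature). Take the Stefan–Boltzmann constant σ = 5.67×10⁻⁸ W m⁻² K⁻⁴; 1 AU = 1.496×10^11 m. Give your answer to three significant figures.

4.75 kelvin

Orbital distance: d = 9.02 AU = 1.349×10^12 m.
S = L/(4πd²) = 1.556 W m⁻².
At the top of the atmosphere, σT_e⁴ = S(1−α)/4 = 0.2762 W m⁻², giving T_e = 46.98 K.
The surface balance (absorbed SW + ε·downward IR = σT_s⁴) with T_a⁴ = T_s⁴/2 reduces to T_s = T_e·[2/(2−ε)]^¼ = 51.73 K.
T_s − T_e = 51.73 − 46.98 = 4.755 K.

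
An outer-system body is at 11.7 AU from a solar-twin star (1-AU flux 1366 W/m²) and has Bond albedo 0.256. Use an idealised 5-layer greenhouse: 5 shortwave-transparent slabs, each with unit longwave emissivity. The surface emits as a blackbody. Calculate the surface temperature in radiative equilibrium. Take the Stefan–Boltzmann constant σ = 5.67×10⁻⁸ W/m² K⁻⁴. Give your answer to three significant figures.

Irradiance scales as 1/d², so S = 1366 W/m² × (1/11.7)² = 9.979 W/m².
OLR = S(1−α)/4 = 1.856 W/m²; the top layer radiates at T_e = 75.64 K.
Layer-by-layer balance gives σT_s⁴ = (N+1)σT_e⁴, so T_s = 6^¼·75.64 = 118.4 K.

118 K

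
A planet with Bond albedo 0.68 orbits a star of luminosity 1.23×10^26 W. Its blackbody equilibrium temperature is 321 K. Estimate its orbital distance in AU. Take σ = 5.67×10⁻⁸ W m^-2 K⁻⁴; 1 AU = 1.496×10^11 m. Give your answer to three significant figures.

0.241 AU

The flux needed for this T is 4σT⁴/(1−0.68) = 7525 W m^-2.
Then d = [L/(4πS)]^(1/2) = 3.607×10^10 m, i.e. 0.2411 AU.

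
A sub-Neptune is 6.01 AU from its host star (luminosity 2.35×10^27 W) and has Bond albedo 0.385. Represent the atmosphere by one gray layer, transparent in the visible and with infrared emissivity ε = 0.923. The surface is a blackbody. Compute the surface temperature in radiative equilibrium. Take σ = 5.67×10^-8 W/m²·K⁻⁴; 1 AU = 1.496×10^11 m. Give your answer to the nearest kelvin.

185 K

d = 6.01 × 1.496×10^11 m = 8.991×10^11 m.
Flux at the orbit: S = L/(4πd²) = 2.35×10^27/(4π·(8.99×10^11)²) = 231.3 W/m².
Effective emission temperature (TOA balance): σT_e⁴ = S(1−α)/4 = 35.57 W/m² → T_e = 158.3 K.
The surface balance (absorbed SW + ε·downward IR = σT_s⁴) with T_a⁴ = T_s⁴/2 reduces to T_s = T_e·[2/(2−ε)]^¼ = 184.7 K.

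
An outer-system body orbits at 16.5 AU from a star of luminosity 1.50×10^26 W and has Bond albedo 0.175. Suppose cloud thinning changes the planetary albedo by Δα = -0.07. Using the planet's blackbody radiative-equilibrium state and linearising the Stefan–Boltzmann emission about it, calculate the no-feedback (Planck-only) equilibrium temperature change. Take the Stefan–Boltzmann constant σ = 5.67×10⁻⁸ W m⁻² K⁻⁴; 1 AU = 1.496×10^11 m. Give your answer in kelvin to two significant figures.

1.1 K

d = 16.5 × 1.496×10^11 m = 2.468×10^12 m.
Spreading L over a sphere of radius d: S = 1.50×10^26/(4π·2.47×10^12²) = 1.959 W m⁻².
Reference equilibrium: T_e = [S(1−α)/(4σ)]^(1/4) = 51.67 K.
TOA radiative forcing: ΔF = −S·Δα/4 = −1.959·(-0.07)/4 = 0.03428 W m⁻².
The Planck feedback parameter is 4σT_e³ = 0.03128 W m⁻²/K.
ΔT₀ = ΔF/λ_P = 0.03428/0.03128 = 1.10 K.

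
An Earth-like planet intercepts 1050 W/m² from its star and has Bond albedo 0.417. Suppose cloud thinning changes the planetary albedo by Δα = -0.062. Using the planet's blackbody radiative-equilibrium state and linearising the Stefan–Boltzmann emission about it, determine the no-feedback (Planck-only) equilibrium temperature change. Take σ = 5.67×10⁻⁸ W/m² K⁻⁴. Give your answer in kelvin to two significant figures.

6.1 K

Unperturbed T_e = [1050·(1−0.417)/(4σ)]^¼ = 227.9 K.
The change in absorbed flux is Δ[S(1−α)/4] = −SΔα/4 = 16.27 W/m².
The Planck feedback parameter is 4σT_e³ = 2.686 W/m²/K.
Hence the no-feedback warming is ΔF/(4σT_e³) = 6.06 K.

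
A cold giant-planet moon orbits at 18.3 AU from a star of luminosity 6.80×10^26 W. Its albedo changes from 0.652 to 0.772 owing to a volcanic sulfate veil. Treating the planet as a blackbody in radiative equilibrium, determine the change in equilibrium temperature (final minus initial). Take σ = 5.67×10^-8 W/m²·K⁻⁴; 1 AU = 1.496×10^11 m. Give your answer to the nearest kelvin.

-6 K

Orbital distance: d = 18.3 AU = 2.738×10^12 m.
S = L/(4πd²) = 7.220 W/m².
With α = 0.652, T₁ = 57.69 K.
With α = 0.772, T₂ = 51.90 K.
Change: 51.90 − 57.69 = -5.788 K.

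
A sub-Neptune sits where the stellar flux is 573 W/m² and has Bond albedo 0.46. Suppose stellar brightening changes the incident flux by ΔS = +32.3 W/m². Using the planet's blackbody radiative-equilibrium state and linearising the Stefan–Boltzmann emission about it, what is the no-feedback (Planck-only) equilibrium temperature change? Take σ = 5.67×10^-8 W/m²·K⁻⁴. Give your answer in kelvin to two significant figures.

2.7 K

Reference equilibrium: T_e = [S(1−α)/(4σ)]^(1/4) = 192.2 K.
TOA radiative forcing: ΔF = (1−α)ΔS/4 = 0.54·(+32.3)/4 = 4.361 W/m².
Planck response: λ_P = 4σT_e³ = 4·5.67×10⁻⁸·(192.2)³ = 1.610 W/m²/K.
Hence the no-feedback warming is ΔF/(4σT_e³) = 2.71 K.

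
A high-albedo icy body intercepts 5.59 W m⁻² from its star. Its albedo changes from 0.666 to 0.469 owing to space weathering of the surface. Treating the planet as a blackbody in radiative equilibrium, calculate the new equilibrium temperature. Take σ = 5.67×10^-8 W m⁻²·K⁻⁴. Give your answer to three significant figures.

New equilibrium: T₂ = [(1−0.469)·5.590/(4σ)]^(1/4) = 60.15 K.

60.1 kelvin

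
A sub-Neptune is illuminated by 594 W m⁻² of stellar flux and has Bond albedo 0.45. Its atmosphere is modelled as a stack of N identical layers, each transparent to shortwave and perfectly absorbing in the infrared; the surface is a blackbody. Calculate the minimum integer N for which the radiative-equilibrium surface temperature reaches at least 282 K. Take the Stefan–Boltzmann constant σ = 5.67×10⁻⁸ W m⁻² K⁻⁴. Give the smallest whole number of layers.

OLR = S(1−α)/4 = 81.68 W m⁻²; the top layer radiates at T_e = 194.8 K.
Need (N+1)T_e⁴ ≥ T_s⁴, i.e. N+1 ≥ (282/194.8)⁴ = 4.390.
Rounding up, N = 4.

4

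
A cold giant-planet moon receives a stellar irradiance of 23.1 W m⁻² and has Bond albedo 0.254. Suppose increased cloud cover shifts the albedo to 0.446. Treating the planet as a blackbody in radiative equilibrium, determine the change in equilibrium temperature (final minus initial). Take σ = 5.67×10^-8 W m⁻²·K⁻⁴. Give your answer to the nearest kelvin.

Before: T₁ = [23.10·0.746/(4σ)]^(1/4) = 93.36 K.
With α = 0.446, T₂ = 86.67 K.
ΔT = T₂ − T₁ = -6.693 K.

-7 kelvin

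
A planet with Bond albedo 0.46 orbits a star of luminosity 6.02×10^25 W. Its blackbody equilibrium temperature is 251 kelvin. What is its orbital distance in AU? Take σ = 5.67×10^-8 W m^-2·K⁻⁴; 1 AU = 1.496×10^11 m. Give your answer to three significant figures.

0.358 AU

The flux needed for this T is 4σT⁴/(1−0.46) = 1667 W m^-2.
S = L/(4πd²) → d = √(L/4πS) = √(6.02×10^25/(4π·1667)) = 5.361×10^10 m = 0.3583 AU.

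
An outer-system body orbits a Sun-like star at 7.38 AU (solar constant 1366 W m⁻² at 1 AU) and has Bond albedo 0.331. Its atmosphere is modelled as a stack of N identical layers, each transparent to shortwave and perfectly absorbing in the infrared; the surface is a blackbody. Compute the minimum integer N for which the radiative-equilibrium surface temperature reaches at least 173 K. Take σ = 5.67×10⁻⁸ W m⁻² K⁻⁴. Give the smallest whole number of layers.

Irradiance scales as 1/d², so S = 1366 W m⁻² × (1/7.38)² = 25.08 W m⁻².
The effective emission temperature is T_e = [S(1−α)/(4σ)]^¼ = 92.74 K.
T_s = (N+1)^(1/4)·T_e ≥ 173 K requires N+1 ≥ (T_s/T_e)⁴ = (173/92.74)⁴ = 12.108.
Rounding up, N = 12.

12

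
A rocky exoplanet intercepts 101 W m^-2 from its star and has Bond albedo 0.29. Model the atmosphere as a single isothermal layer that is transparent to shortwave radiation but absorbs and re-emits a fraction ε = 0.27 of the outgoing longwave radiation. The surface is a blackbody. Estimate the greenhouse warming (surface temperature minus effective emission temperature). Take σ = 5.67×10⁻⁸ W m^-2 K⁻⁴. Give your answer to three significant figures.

The planet radiates to space at T_e = [S(1−α)/(4σ)]^(1/4) = 133.3 K.
Surface balance with a leaky layer gives σT_s⁴ = σT_e⁴·2/(2−ε), so T_s = T_e·[2/(2−0.27)]^(1/4) = 138.3 K.
Greenhouse warming: T_s − T_e = 4.923 K.

4.92 kelvin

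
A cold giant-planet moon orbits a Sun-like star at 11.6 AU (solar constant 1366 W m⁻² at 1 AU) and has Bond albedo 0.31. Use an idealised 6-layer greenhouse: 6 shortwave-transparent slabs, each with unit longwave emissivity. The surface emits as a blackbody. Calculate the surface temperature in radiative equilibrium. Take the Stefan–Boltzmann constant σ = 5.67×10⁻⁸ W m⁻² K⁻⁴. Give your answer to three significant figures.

By the inverse-square law, S = 1366/11.6² = 10.15 W m⁻².
The effective emission temperature is T_e = [S(1−α)/(4σ)]^¼ = 74.55 K.
With N = 6 opaque layers, T_s = (N+1)^(1/4)·T_e = 7^(1/4)·74.55 = 121.3 K.

121 K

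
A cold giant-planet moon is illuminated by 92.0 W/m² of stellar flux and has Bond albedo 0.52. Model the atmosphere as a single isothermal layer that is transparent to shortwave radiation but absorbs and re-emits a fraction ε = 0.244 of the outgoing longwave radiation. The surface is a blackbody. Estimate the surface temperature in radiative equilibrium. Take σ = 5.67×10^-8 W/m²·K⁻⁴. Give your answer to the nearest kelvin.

At the top of the atmosphere, σT_e⁴ = S(1−α)/4 = 11.04 W/m², giving T_e = 118.1 K.
The surface balance (absorbed SW + ε·downward IR = σT_s⁴) with T_a⁴ = T_s⁴/2 reduces to T_s = T_e·[2/(2−ε)]^¼ = 122.0 K.

122 kelvin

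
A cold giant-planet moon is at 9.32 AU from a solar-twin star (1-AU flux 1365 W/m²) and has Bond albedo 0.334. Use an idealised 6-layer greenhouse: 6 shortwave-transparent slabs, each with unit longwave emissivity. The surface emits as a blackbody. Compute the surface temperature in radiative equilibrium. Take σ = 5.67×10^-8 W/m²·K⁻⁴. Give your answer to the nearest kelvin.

134 K

Irradiance scales as 1/d², so S = 1365 W/m² × (1/9.32)² = 15.71 W/m².
OLR = S(1−α)/4 = 2.616 W/m²; the top layer radiates at T_e = 82.42 K.
For an N-layer opaque stack, T_s⁴ = (N+1)T_e⁴, hence T_s = (7)^(1/4)×82.42 K = 134.1 K.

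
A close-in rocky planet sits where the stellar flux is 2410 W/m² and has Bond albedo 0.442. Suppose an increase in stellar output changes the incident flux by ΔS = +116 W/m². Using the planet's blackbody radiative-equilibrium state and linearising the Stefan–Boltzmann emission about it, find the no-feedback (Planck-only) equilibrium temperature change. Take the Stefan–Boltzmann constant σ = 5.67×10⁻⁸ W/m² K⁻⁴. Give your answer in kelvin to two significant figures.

3.3 kelvin

The baseline emission temperature is T_e = 277.5 K.
ΔF = Δ[S(1−α)]/4 = (1−0.442)·+116/4 = 16.18 W/m².
Linearising σT⁴ gives d(σT⁴)/dT = 4σT_e³ = 4.846 W/m² per K.
ΔT₀ = ΔF/λ_P = 16.18/4.846 = 3.34 K.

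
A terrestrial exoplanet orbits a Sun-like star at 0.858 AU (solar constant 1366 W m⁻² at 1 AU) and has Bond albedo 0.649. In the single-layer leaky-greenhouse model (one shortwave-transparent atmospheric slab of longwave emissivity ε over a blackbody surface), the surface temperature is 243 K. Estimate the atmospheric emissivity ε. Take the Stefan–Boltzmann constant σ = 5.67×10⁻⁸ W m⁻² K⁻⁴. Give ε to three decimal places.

By the inverse-square law, S = 1366/0.858² = 1856 W m⁻².
Effective temperature: T_e = [S(1−α)/(4σ)]^(1/4) = 231.5 K.
T_s⁴ = T_e⁴·2/(2−ε) → ε = 2 − 2(T_e/T_s)⁴ = 2 − 2·(231.5/243)⁴ = 0.3528.

0.353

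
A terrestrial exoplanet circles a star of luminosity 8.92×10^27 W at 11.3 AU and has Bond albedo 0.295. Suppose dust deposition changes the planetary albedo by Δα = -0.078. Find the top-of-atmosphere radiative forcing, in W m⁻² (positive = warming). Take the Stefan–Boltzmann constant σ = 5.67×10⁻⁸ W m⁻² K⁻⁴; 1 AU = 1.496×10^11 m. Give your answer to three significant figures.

Orbital distance: d = 11.3 AU = 1.690×10^12 m.
Spreading L over a sphere of radius d: S = 8.92×10^27/(4π·1.69×10^12²) = 248.4 W m⁻².
The change in absorbed flux is Δ[S(1−α)/4] = −SΔα/4 = 4.844 W m⁻².

4.84 W m⁻²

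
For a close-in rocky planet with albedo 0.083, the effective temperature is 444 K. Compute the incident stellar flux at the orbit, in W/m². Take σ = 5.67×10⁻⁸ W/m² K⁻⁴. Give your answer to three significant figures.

Invert the energy balance for S: S = 4σT⁴/(1−α).
The emitted flux is σT⁴ = 2204 W/m².
So S = 4×2204/(1−0.083) = 9612 W/m².

9610 W/m²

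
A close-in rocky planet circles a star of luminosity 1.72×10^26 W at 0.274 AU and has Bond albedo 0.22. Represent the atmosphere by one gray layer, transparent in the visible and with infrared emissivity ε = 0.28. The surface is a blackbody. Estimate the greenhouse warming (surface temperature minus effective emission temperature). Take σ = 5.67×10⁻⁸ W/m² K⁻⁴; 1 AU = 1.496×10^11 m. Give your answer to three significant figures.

d = 0.274 × 1.496×10^11 m = 4.099×10^10 m.
Spreading L over a sphere of radius d: S = 1.72×10^26/(4π·4.10×10^10²) = 8146 W/m².
Effective emission temperature (TOA balance): σT_e⁴ = S(1−α)/4 = 1589 W/m² → T_e = 409.1 K.
The surface balance (absorbed SW + ε·downward IR = σT_s⁴) with T_a⁴ = T_s⁴/2 reduces to T_s = T_e·[2/(2−ε)]^¼ = 424.8 K.
T_s − T_e = 424.8 − 409.1 = 15.72 K.

15.7 K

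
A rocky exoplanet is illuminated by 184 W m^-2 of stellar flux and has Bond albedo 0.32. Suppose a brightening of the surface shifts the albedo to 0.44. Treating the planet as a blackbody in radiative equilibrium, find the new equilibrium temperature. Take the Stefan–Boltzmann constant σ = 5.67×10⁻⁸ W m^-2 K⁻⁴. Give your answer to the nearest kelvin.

New equilibrium: T₂ = [(1−0.44)·184.0/(4σ)]^(1/4) = 146.0 K.

146 K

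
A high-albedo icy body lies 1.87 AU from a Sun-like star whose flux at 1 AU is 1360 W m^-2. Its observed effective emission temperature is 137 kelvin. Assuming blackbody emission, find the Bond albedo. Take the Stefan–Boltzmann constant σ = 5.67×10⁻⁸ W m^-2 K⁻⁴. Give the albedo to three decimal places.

0.795

Flux at the orbit: S = 1360/(1.87)² = 388.9 W m^-2.
From σT⁴ = S(1−α)/4 we invert for α: 1−α = 4σT⁴/S.
4σT⁴ = 4·5.67×10⁻⁸·(137)⁴ = 79.90 W m^-2.
1−α = 79.90/388.9 = 0.2054, so α = 0.7946.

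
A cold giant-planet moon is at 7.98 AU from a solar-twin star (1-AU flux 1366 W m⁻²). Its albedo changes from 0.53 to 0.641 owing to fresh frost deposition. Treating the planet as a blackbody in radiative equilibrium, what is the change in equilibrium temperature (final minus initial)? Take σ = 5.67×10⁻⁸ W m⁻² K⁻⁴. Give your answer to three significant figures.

-5.32 K

Irradiance scales as 1/d², so S = 1366 W m⁻² × (1/7.98)² = 21.45 W m⁻².
With α = 0.53, T₁ = 81.65 K.
With α = 0.641, T₂ = 76.34 K.
Change: 76.34 − 81.65 = -5.318 K.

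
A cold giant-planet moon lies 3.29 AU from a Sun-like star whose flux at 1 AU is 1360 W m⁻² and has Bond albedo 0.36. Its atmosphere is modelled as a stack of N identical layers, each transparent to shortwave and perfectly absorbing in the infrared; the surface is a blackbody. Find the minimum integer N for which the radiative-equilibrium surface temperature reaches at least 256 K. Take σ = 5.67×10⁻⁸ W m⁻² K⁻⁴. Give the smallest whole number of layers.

By the inverse-square law, S = 1360/3.29² = 125.6 W m⁻².
OLR = S(1−α)/4 = 20.10 W m⁻²; the top layer radiates at T_e = 137.2 K.
Need (N+1)T_e⁴ ≥ T_s⁴, i.e. N+1 ≥ (256/137.2)⁴ = 12.114.
The minimum whole number is N = 12.

12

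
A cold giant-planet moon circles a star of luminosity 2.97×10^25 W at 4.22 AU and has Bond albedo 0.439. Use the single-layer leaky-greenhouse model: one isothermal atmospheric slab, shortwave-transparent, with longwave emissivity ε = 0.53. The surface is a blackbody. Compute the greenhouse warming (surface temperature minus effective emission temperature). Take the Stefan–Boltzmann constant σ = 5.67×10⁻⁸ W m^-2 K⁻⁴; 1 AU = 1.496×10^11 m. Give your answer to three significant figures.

Orbital distance: d = 4.22 AU = 6.313×10^11 m.
S = L/(4πd²) = 5.930 W m^-2.
Effective emission temperature (TOA balance): σT_e⁴ = S(1−α)/4 = 0.8317 W m^-2 → T_e = 61.89 K.
Surface balance with a leaky layer gives σT_s⁴ = σT_e⁴·2/(2−ε), so T_s = T_e·[2/(2−0.53)]^(1/4) = 66.84 K.
Greenhouse warming: T_s − T_e = 4.952 K.

4.95 kelvin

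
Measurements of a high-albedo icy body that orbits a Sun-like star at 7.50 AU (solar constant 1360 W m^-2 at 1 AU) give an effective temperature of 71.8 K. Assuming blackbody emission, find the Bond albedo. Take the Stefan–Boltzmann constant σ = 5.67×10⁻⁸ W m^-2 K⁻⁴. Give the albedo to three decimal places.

By the inverse-square law, S = 1360/7.50² = 24.18 W m^-2.
From σT⁴ = S(1−α)/4 we invert for α: 1−α = 4σT⁴/S.
4σT⁴ = 4·5.67×10⁻⁸·(71.8)⁴ = 6.028 W m^-2.
1−α = 6.028/24.18 = 0.2493, so α = 0.7507.

0.751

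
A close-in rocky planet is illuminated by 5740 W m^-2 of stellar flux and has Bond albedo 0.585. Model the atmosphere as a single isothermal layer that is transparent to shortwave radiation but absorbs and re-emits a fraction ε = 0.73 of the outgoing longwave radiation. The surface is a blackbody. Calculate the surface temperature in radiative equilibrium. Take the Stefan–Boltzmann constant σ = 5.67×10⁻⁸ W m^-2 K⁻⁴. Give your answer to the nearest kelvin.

Effective emission temperature (TOA balance): σT_e⁴ = S(1−α)/4 = 595.5 W m^-2 → T_e = 320.1 K.
For a single slab of emissivity ε, T_s⁴ = 2T_e⁴/(2−ε); thus T_s = 320.1·(1.575)^(1/4) = 358.6 K.

359 K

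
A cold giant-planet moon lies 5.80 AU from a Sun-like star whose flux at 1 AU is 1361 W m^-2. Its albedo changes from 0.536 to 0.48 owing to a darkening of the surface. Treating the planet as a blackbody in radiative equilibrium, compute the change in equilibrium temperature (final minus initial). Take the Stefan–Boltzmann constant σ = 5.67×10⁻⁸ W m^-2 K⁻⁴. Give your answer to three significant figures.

Flux at the orbit: S = 1361/(5.80)² = 40.46 W m^-2.
Before: T₁ = [40.46·0.464/(4σ)]^(1/4) = 95.38 K.
After:  T₂ = [40.46·0.52/(4σ)]^(1/4) = 98.14 K.
ΔT = T₂ − T₁ = 2.756 K.

2.76 K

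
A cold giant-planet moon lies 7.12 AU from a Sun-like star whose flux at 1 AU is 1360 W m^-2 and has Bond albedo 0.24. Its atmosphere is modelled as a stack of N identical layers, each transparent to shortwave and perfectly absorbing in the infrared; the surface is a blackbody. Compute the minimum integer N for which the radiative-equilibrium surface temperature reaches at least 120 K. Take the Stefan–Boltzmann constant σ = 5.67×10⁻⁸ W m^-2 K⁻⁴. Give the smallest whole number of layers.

Irradiance scales as 1/d², so S = 1360 W m^-2 × (1/7.12)² = 26.83 W m^-2.
Top-of-atmosphere balance: σT_e⁴ = S(1−α)/4 = 5.097 W m^-2 → T_e = 97.37 K.
Need (N+1)T_e⁴ ≥ T_s⁴, i.e. N+1 ≥ (120/97.37)⁴ = 2.307.
The minimum whole number is N = 2.

2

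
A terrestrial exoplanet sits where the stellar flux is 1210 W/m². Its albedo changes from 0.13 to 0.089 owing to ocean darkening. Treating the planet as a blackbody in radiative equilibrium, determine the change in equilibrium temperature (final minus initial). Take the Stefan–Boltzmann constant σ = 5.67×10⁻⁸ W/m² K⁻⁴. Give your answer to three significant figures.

3.02 K

Before: T₁ = [1210·0.87/(4σ)]^(1/4) = 261.0 K.
After:  T₂ = [1210·0.911/(4σ)]^(1/4) = 264.0 K.
ΔT = T₂ − T₁ = 3.022 K.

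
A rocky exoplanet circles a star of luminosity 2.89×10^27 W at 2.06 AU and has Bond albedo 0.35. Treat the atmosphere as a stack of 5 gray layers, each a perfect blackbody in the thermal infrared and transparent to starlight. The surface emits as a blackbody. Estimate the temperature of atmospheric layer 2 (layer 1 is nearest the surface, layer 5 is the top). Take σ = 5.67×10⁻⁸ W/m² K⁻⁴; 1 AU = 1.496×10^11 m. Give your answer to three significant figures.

408 K

Orbital distance: d = 2.06 AU = 3.082×10^11 m.
S = L/(4πd²) = 2422 W/m².
OLR = S(1−α)/4 = 393.5 W/m²; the top layer radiates at T_e = 288.6 K.
In the N-layer model, layer k (counted from the surface) has T_k = (N+1−k)^(1/4)·T_e.
With k = 2: T_2 = (5+1−2)^¼·288.6 K = 408.2 K.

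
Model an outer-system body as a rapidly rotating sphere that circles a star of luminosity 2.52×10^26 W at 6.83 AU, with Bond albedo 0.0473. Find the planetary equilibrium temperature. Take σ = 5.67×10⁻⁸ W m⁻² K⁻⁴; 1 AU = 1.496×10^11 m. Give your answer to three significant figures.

94.8 K

d = 6.83 × 1.496×10^11 m = 1.022×10^12 m.
Spreading L over a sphere of radius d: S = 2.52×10^26/(4π·1.02×10^12²) = 19.21 W m⁻².
Absorbed flux (global mean): S(1−α)/4 = 19.21·0.953/4 = 4.575 W m⁻².
Balancing against σT⁴: T = (4.575/5.67×10⁻⁸)^(1/4) = 94.78 K.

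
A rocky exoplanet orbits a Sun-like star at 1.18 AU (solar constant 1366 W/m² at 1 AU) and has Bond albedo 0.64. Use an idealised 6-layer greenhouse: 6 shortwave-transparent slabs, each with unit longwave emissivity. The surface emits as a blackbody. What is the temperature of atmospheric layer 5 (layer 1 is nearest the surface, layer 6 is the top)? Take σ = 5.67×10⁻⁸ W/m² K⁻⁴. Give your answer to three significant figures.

236 K

By the inverse-square law, S = 1366/1.18² = 981.0 W/m².
The effective emission temperature is T_e = [S(1−α)/(4σ)]^¼ = 198.6 K.
The net upward flux σT_e⁴ is constant between every pair of levels, so T_k⁴ = (N+1−k)T_e⁴.
With k = 5: T_5 = (6+1−5)^¼·198.6 K = 236.2 K.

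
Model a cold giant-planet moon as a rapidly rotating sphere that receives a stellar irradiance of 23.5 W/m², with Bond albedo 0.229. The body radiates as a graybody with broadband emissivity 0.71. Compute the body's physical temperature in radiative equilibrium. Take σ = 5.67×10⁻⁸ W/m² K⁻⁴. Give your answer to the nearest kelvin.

Absorbed flux (global mean): S(1−α)/4 = 23.50·0.771/4 = 4.530 W/m².
Radiative balance εσT⁴ = 4.530 gives T = [4.530/(0.71·σ)]^(1/4) = 103.0 K.

103 K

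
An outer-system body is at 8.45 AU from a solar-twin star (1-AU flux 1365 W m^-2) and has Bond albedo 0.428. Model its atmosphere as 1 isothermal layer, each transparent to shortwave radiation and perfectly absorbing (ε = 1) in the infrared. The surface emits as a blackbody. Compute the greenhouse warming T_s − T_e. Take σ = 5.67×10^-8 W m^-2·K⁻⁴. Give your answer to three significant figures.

15.8 K

Flux at the orbit: S = 1365/(8.45)² = 19.12 W m^-2.
OLR = S(1−α)/4 = 2.734 W m^-2; the top layer radiates at T_e = 83.33 K.
T_s = (N+1)^(1/4)·T_e = 99.09 K.
So the greenhouse effect raises the surface by 99.09 − 83.33 = 15.77 K.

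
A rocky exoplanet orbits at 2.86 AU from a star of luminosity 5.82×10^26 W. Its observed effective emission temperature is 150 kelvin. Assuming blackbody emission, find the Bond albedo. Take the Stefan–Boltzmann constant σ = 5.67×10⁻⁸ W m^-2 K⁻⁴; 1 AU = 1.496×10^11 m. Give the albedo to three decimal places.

Orbital distance: d = 2.86 AU = 4.279×10^11 m.
Spreading L over a sphere of radius d: S = 5.82×10^26/(4π·4.28×10^11²) = 253.0 W m^-2.
Rearranging the radiative balance, α = 1 − 4σT⁴/S.
σT⁴ = 28.70 W m^-2, so 4σT⁴ = 114.8 W m^-2.
1−α = 114.8/253.0 = 0.4538, so α = 0.5462.

0.546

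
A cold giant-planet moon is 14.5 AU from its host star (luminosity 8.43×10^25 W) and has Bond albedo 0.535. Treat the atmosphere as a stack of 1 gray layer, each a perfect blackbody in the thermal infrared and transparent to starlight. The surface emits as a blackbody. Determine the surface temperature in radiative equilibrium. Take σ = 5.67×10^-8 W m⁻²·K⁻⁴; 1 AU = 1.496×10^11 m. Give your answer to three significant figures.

d = 14.5 × 1.496×10^11 m = 2.169×10^12 m.
Spreading L over a sphere of radius d: S = 8.43×10^25/(4π·2.17×10^12²) = 1.426 W m⁻².
Top-of-atmosphere balance: σT_e⁴ = S(1−α)/4 = 0.1657 W m⁻² → T_e = 41.35 K.
With N = 1 opaque layers, T_s = (N+1)^(1/4)·T_e = 2^(1/4)·41.35 = 49.17 K.

49.2 K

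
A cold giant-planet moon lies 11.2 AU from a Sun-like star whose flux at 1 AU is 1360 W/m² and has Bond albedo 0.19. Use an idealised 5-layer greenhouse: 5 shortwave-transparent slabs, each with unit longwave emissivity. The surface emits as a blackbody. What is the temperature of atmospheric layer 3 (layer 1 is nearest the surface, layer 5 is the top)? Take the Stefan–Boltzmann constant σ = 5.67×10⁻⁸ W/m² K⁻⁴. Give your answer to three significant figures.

104 K

By the inverse-square law, S = 1360/11.2² = 10.84 W/m².
The effective emission temperature is T_e = [S(1−α)/(4σ)]^¼ = 78.88 K.
Each opaque layer satisfies 2T_j⁴ = T_{j−1}⁴ + T_{j+1}⁴, giving T_k⁴ = (N+1−k)T_e⁴.
With k = 3: T_3 = (5+1−3)^¼·78.88 K = 103.8 K.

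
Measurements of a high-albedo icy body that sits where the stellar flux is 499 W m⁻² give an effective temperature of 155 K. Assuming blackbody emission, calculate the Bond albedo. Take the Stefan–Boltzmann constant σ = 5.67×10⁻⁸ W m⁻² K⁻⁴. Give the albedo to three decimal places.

0.738

Rearranging the radiative balance, α = 1 − 4σT⁴/S.
4σT⁴ = 4·5.67×10⁻⁸·(155)⁴ = 130.9 W m⁻².
1−α = 130.9/499.0 = 0.2623, so α = 0.7377.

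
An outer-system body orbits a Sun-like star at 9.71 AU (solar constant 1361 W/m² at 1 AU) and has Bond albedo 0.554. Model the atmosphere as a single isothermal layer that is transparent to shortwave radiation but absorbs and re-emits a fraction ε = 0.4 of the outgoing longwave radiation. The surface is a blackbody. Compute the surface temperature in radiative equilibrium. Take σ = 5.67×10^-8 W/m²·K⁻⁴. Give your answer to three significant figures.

By the inverse-square law, S = 1361/9.71² = 14.44 W/m².
At the top of the atmosphere, σT_e⁴ = S(1−α)/4 = 1.610 W/m², giving T_e = 72.99 K.
The surface balance (absorbed SW + ε·downward IR = σT_s⁴) with T_a⁴ = T_s⁴/2 reduces to T_s = T_e·[2/(2−ε)]^¼ = 77.18 K.

77.2 kelvin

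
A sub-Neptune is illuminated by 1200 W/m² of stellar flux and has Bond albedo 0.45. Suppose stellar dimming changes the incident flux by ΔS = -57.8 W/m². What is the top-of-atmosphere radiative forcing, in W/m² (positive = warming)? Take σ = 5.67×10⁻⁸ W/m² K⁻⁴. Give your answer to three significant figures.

-7.95 W/m²

ΔF = Δ[S(1−α)]/4 = (1−0.45)·-57.8/4 = -7.948 W/m².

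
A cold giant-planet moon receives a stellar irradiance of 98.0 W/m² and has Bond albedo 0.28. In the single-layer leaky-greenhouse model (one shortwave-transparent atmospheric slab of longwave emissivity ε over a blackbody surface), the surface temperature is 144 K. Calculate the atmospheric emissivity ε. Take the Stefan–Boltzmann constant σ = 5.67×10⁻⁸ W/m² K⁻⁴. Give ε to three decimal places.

Effective temperature: T_e = [S(1−α)/(4σ)]^(1/4) = 132.8 K.
Since (2−ε)/2 = (T_e/T_s)⁴ = 0.7235, ε = 0.5529.

0.553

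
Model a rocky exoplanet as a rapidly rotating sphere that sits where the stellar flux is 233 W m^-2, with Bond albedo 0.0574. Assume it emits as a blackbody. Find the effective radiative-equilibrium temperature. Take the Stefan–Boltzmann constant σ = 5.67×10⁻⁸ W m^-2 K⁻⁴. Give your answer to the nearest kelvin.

176 K

Absorbed flux (global mean): S(1−α)/4 = 233.0·0.943/4 = 54.91 W m^-2.
Balancing against σT⁴: T = (54.91/5.67×10⁻⁸)^(1/4) = 176.4 K.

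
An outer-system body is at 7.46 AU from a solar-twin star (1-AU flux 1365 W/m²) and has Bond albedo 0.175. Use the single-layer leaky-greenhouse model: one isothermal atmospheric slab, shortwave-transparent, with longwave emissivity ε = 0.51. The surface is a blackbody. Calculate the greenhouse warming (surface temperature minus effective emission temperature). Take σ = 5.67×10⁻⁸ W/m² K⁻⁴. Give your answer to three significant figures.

7.42 kelvin

Irradiance scales as 1/d², so S = 1365 W/m² × (1/7.46)² = 24.53 W/m².
The planet radiates to space at T_e = [S(1−α)/(4σ)]^(1/4) = 97.19 K.
The surface balance (absorbed SW + ε·downward IR = σT_s⁴) with T_a⁴ = T_s⁴/2 reduces to T_s = T_e·[2/(2−ε)]^¼ = 104.6 K.
The atmosphere warms the surface by 7.422 K.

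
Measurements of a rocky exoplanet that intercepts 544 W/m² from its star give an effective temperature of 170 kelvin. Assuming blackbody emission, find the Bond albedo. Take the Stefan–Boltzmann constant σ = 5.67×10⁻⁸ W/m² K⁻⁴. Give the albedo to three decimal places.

Energy balance: S(1−α)/4 = σT⁴, so 1−α = 4σT⁴/S.
σT⁴ = 47.36 W/m², so 4σT⁴ = 189.4 W/m².
Hence α = 1 − 189.4/544.0 = 0.6518.

0.652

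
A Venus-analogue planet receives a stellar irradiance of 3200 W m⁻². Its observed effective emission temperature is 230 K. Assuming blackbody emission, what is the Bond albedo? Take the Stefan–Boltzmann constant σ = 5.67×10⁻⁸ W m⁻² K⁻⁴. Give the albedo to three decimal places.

0.802

Energy balance: S(1−α)/4 = σT⁴, so 1−α = 4σT⁴/S.
4σT⁴ = 4·5.67×10⁻⁸·(230)⁴ = 634.7 W m⁻².
Hence α = 1 − 634.7/3200 = 0.8017.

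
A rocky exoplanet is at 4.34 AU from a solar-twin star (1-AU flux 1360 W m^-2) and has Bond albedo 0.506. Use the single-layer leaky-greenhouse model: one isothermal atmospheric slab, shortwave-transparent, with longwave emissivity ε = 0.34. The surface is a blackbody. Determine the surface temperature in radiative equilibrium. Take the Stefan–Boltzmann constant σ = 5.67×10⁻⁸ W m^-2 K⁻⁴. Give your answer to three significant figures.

117 kelvin

Flux at the orbit: S = 1360/(4.34)² = 72.20 W m^-2.
The planet radiates to space at T_e = [S(1−α)/(4σ)]^(1/4) = 112.0 K.
Surface balance with a leaky layer gives σT_s⁴ = σT_e⁴·2/(2−ε), so T_s = T_e·[2/(2−0.34)]^(1/4) = 117.3 K.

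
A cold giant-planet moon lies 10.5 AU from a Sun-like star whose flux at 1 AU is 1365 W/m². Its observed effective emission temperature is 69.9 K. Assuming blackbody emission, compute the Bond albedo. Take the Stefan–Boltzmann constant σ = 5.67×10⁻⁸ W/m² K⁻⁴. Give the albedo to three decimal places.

0.563

Irradiance scales as 1/d², so S = 1365 W/m² × (1/10.5)² = 12.38 W/m².
Rearranging the radiative balance, α = 1 − 4σT⁴/S.
σT⁴ = 1.354 W/m², so 4σT⁴ = 5.414 W/m².
1−α = 5.414/12.38 = 0.4373, so α = 0.5627.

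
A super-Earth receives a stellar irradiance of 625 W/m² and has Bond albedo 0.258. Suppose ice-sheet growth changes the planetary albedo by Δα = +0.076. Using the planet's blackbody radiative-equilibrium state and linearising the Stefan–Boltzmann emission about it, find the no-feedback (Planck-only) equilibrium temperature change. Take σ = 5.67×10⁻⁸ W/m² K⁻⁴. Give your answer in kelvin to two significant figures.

-5.4 K

Unperturbed T_e = [625.0·(1−0.258)/(4σ)]^¼ = 212.6 K.
The change in absorbed flux is Δ[S(1−α)/4] = −SΔα/4 = -11.88 W/m².
Planck response: λ_P = 4σT_e³ = 4·5.67×10⁻⁸·(212.6)³ = 2.181 W/m²/K.
ΔT₀ = ΔF/λ_P = -11.88/2.181 = -5.45 K.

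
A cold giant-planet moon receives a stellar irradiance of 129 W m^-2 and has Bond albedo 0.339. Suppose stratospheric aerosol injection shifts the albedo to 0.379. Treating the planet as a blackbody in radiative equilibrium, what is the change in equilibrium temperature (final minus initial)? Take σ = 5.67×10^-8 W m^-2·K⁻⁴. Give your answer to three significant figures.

With α = 0.339, T₁ = 139.2 K.
Final:   T₂ = [S(1−0.379)/(4σ)]^(1/4) = 137.1 K.
Change: 137.1 − 139.2 = -2.156 K.

-2.16 kelvin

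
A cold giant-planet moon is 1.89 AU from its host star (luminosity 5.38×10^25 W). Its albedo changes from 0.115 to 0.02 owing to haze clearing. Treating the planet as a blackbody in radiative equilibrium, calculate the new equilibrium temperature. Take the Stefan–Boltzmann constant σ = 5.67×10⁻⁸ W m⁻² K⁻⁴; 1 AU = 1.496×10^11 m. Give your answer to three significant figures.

d = 1.89 × 1.496×10^11 m = 2.827×10^11 m.
Flux at the orbit: S = L/(4πd²) = 5.38×10^25/(4π·(2.83×10^11)²) = 53.55 W m⁻².
T₂ = [S(1−α₂)/(4σ)]^(1/4) = [53.55·0.98/(4σ)]^(1/4) = 123.3 K.

123 K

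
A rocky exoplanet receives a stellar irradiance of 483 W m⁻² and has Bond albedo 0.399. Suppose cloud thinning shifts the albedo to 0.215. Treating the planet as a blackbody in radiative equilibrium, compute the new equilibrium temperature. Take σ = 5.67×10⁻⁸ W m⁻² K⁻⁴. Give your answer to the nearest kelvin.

With the new albedo, S(1−α₂)/4 = 94.79 W m⁻², so T₂ = 202.2 K.

202 K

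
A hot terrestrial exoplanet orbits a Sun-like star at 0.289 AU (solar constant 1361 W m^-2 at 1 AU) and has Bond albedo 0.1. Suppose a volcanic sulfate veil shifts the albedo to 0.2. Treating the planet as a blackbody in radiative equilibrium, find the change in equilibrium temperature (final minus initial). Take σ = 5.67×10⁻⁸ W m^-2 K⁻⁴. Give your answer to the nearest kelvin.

-15 K

By the inverse-square law, S = 1361/0.289² = 16300 W m^-2.
Initial: T₁ = [S(1−0.1)/(4σ)]^(1/4) = 504.3 K.
Final:   T₂ = [S(1−0.2)/(4σ)]^(1/4) = 489.6 K.
Change: 489.6 − 504.3 = -14.63 K.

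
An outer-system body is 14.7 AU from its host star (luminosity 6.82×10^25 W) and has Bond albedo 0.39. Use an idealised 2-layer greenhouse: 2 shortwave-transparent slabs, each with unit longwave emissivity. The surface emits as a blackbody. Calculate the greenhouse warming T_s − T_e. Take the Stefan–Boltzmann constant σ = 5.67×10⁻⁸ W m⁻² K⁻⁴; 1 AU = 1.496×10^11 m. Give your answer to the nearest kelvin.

Orbital distance: d = 14.7 AU = 2.199×10^12 m.
Flux at the orbit: S = L/(4πd²) = 6.82×10^25/(4π·(2.20×10^12)²) = 1.122 W m⁻².
Top-of-atmosphere balance: σT_e⁴ = S(1−α)/4 = 0.1711 W m⁻² → T_e = 41.68 K.
T_s = (N+1)^(1/4)·T_e = 54.86 K.
So the greenhouse effect raises the surface by 54.86 − 41.68 = 13.17 K.

13 kelvin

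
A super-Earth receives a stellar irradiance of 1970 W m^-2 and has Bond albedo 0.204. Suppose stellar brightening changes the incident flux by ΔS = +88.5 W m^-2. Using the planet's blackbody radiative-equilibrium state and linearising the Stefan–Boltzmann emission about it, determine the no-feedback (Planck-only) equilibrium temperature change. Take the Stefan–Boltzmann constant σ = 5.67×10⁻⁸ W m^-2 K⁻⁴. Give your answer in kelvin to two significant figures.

Unperturbed T_e = [1970·(1−0.204)/(4σ)]^¼ = 288.4 K.
TOA radiative forcing: ΔF = (1−α)ΔS/4 = 0.796·(+88.5)/4 = 17.61 W m^-2.
The Planck feedback parameter is 4σT_e³ = 5.438 W m^-2/K.
ΔT₀ = ΔF/λ_P = 17.61/5.438 = 3.24 K.

3.2 kelvin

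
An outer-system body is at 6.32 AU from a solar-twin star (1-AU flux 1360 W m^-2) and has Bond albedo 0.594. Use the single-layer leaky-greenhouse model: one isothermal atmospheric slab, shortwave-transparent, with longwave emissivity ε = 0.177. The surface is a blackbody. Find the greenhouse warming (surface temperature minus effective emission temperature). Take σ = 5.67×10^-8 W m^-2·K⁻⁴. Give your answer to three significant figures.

Flux at the orbit: S = 1360/(6.32)² = 34.05 W m^-2.
Effective emission temperature (TOA balance): σT_e⁴ = S(1−α)/4 = 3.456 W m^-2 → T_e = 88.36 K.
Surface balance with a leaky layer gives σT_s⁴ = σT_e⁴·2/(2−ε), so T_s = T_e·[2/(2−0.177)]^(1/4) = 90.43 K.
Greenhouse warming: T_s − T_e = 2.071 K.

2.07 K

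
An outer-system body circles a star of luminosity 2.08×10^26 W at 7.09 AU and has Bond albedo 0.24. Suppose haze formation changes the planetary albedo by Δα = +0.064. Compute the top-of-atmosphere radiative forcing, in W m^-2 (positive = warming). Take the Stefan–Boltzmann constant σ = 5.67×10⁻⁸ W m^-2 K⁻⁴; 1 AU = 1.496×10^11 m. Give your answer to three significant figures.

d = 7.09 × 1.496×10^11 m = 1.061×10^12 m.
S = L/(4πd²) = 14.71 W m^-2.
The change in absorbed flux is Δ[S(1−α)/4] = −SΔα/4 = -0.2354 W m^-2.

-0.235 W m^-2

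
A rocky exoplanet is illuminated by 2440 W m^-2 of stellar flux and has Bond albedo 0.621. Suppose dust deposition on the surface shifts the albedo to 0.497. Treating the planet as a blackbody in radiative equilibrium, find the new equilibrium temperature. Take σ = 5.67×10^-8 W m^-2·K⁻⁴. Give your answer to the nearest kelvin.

T₂ = [S(1−α₂)/(4σ)]^(1/4) = [2440·0.503/(4σ)]^(1/4) = 271.2 K.

271 K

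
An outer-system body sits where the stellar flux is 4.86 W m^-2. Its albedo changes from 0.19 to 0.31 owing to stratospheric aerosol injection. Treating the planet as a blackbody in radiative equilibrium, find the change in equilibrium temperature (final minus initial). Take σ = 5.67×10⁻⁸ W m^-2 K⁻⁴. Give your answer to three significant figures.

-2.54 K

Before: T₁ = [4.860·0.81/(4σ)]^(1/4) = 64.55 K.
With α = 0.31, T₂ = 62.01 K.
ΔT = T₂ − T₁ = -2.536 K.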